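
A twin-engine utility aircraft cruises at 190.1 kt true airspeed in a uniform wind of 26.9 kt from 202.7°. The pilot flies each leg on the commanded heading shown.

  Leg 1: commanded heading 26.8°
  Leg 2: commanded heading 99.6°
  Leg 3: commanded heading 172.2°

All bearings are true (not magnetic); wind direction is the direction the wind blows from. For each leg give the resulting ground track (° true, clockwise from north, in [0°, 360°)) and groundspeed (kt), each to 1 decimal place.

Leg 1: track=26.3°, groundspeed=216.9 kt
Leg 2: track=92.0°, groundspeed=197.9 kt
Leg 3: track=167.5°, groundspeed=167.5 kt

Leg 1: heading 26.8°; drift -0.5° → track 26.3°, groundspeed 216.9 kt
Leg 2: heading 99.6°; drift -7.6° → track 92.0°, groundspeed 197.9 kt
Leg 3: heading 172.2°; drift -4.7° → track 167.5°, groundspeed 167.5 kt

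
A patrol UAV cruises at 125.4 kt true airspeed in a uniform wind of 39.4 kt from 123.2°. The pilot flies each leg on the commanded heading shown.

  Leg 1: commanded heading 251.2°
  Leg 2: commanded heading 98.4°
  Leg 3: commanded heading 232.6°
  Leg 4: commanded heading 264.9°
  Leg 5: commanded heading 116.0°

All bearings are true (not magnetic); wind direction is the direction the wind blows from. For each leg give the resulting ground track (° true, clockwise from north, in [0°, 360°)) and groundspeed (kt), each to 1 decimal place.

Leg 1: track=262.9°, groundspeed=152.8 kt
Leg 2: track=88.0°, groundspeed=91.1 kt
Leg 3: track=247.6°, groundspeed=143.4 kt
Leg 4: track=273.8°, groundspeed=158.2 kt
Leg 5: track=112.7°, groundspeed=86.5 kt

Leg 1: heading 251.2°; drift +11.7° → track 262.9°, groundspeed 152.8 kt
Leg 2: heading 98.4°; drift -10.4° → track 88.0°, groundspeed 91.1 kt
Leg 3: heading 232.6°; drift +15.0° → track 247.6°, groundspeed 143.4 kt
Leg 4: heading 264.9°; drift +8.9° → track 273.8°, groundspeed 158.2 kt
Leg 5: heading 116.0°; drift -3.3° → track 112.7°, groundspeed 86.5 kt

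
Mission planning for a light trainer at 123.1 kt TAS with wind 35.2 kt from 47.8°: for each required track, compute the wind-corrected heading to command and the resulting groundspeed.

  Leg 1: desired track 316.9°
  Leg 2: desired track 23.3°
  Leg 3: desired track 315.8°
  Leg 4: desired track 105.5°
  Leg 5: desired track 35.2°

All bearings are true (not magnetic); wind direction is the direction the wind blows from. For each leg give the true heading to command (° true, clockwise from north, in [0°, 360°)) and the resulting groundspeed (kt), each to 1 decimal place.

Leg 1: heading=333.5°, groundspeed=118.5 kt
Leg 2: heading=30.1°, groundspeed=90.2 kt
Leg 3: heading=332.4°, groundspeed=119.2 kt
Leg 4: heading=91.5°, groundspeed=100.6 kt
Leg 5: heading=38.8°, groundspeed=88.5 kt

Leg 1: desired track 316.9°; wind correction +16.6° → command heading 333.5°, groundspeed 118.5 kt
Leg 2: desired track 23.3°; wind correction +6.8° → command heading 30.1°, groundspeed 90.2 kt
Leg 3: desired track 315.8°; wind correction +16.6° → command heading 332.4°, groundspeed 119.2 kt
Leg 4: desired track 105.5°; wind correction -14.0° → command heading 91.5°, groundspeed 100.6 kt
Leg 5: desired track 35.2°; wind correction +3.6° → command heading 38.8°, groundspeed 88.5 kt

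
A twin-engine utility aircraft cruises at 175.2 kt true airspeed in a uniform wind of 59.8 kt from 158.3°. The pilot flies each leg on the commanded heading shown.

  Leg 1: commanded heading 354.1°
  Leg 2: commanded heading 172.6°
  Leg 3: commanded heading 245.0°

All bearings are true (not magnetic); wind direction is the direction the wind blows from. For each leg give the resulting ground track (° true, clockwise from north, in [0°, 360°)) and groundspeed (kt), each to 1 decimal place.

Leg 1: track=350.1°, groundspeed=233.3 kt
Leg 2: track=179.8°, groundspeed=118.2 kt
Leg 3: track=264.2°, groundspeed=181.8 kt

Leg 1: heading 354.1°; drift -4.0° → track 350.1°, groundspeed 233.3 kt
Leg 2: heading 172.6°; drift +7.2° → track 179.8°, groundspeed 118.2 kt
Leg 3: heading 245.0°; drift +19.2° → track 264.2°, groundspeed 181.8 kt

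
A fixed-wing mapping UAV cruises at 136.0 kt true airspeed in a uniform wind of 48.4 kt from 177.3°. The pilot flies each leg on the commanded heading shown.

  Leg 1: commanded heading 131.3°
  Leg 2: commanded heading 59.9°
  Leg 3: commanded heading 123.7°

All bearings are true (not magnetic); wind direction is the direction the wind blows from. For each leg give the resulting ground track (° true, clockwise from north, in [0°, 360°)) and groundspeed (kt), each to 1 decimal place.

Leg 1: track=112.5°, groundspeed=108.1 kt
Leg 2: track=44.7°, groundspeed=164.0 kt
Leg 3: track=103.7°, groundspeed=114.1 kt

Leg 1: heading 131.3°; drift -18.8° → track 112.5°, groundspeed 108.1 kt
Leg 2: heading 59.9°; drift -15.2° → track 44.7°, groundspeed 164.0 kt
Leg 3: heading 123.7°; drift -20.0° → track 103.7°, groundspeed 114.1 kt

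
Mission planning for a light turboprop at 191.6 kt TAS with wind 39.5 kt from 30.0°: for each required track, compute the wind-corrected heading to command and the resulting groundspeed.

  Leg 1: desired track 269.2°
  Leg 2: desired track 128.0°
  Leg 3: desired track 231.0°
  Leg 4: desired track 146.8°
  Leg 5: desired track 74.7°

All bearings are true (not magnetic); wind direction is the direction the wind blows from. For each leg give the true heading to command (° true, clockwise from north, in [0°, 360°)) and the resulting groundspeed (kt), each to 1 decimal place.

Leg 1: heading=279.4°, groundspeed=208.8 kt
Leg 2: heading=116.2°, groundspeed=193.1 kt
Leg 3: heading=235.2°, groundspeed=228.0 kt
Leg 4: heading=136.2°, groundspeed=206.1 kt
Leg 5: heading=66.4°, groundspeed=161.5 kt

Leg 1: desired track 269.2°; wind correction +10.2° → command heading 279.4°, groundspeed 208.8 kt
Leg 2: desired track 128.0°; wind correction -11.8° → command heading 116.2°, groundspeed 193.1 kt
Leg 3: desired track 231.0°; wind correction +4.2° → command heading 235.2°, groundspeed 228.0 kt
Leg 4: desired track 146.8°; wind correction -10.6° → command heading 136.2°, groundspeed 206.1 kt
Leg 5: desired track 74.7°; wind correction -8.3° → command heading 66.4°, groundspeed 161.5 kt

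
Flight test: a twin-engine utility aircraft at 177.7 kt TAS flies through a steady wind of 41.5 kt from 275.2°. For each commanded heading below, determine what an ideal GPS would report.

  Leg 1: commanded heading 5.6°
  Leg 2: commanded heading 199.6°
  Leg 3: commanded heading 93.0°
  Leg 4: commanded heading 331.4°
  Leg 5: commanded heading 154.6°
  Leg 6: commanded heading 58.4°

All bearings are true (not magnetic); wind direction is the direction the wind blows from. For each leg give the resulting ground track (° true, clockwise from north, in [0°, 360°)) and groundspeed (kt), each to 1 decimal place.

Leg 1: heading 5.6°; drift +13.1° → track 18.7°, groundspeed 182.8 kt
Leg 2: heading 199.6°; drift -13.5° → track 186.1°, groundspeed 172.1 kt
Leg 3: heading 93.0°; drift +0.4° → track 93.4°, groundspeed 219.2 kt
Leg 4: heading 331.4°; drift +12.6° → track 344.0°, groundspeed 158.4 kt
Leg 5: heading 154.6°; drift -10.2° → track 144.4°, groundspeed 202.0 kt
Leg 6: heading 58.4°; drift +6.7° → track 65.1°, groundspeed 212.4 kt

Leg 1: track=18.7°, groundspeed=182.8 kt
Leg 2: track=186.1°, groundspeed=172.1 kt
Leg 3: track=93.4°, groundspeed=219.2 kt
Leg 4: track=344.0°, groundspeed=158.4 kt
Leg 5: track=144.4°, groundspeed=202.0 kt
Leg 6: track=65.1°, groundspeed=212.4 kt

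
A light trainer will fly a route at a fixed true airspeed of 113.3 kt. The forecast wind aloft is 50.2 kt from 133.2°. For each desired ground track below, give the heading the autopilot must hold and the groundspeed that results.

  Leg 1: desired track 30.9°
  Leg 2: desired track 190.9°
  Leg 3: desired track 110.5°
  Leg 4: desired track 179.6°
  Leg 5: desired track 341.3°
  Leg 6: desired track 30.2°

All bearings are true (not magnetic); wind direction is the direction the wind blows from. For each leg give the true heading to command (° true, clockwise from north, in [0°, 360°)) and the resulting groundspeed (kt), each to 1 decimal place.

Leg 1: desired track 30.9°; wind correction +25.7° → command heading 56.6°, groundspeed 112.8 kt
Leg 2: desired track 190.9°; wind correction -22.0° → command heading 168.9°, groundspeed 78.2 kt
Leg 3: desired track 110.5°; wind correction +9.8° → command heading 120.3°, groundspeed 65.3 kt
Leg 4: desired track 179.6°; wind correction -18.7° → command heading 160.9°, groundspeed 72.7 kt
Leg 5: desired track 341.3°; wind correction +12.0° → command heading 353.3°, groundspeed 155.1 kt
Leg 6: desired track 30.2°; wind correction +25.6° → command heading 55.8°, groundspeed 113.5 kt

Leg 1: heading=56.6°, groundspeed=112.8 kt
Leg 2: heading=168.9°, groundspeed=78.2 kt
Leg 3: heading=120.3°, groundspeed=65.3 kt
Leg 4: heading=160.9°, groundspeed=72.7 kt
Leg 5: heading=353.3°, groundspeed=155.1 kt
Leg 6: heading=55.8°, groundspeed=113.5 kt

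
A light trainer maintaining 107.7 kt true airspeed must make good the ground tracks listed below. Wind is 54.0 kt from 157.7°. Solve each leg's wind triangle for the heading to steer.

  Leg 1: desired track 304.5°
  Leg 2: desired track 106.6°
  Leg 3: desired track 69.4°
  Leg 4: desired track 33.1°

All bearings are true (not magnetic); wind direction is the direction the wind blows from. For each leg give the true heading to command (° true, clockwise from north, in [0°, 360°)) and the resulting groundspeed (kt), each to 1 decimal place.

Leg 1: desired track 304.5°; wind correction -15.9° → command heading 288.6°, groundspeed 148.7 kt
Leg 2: desired track 106.6°; wind correction +23.0° → command heading 129.6°, groundspeed 65.3 kt
Leg 3: desired track 69.4°; wind correction +30.1° → command heading 99.5°, groundspeed 91.6 kt
Leg 4: desired track 33.1°; wind correction +24.4° → command heading 57.5°, groundspeed 128.8 kt

Leg 1: heading=288.6°, groundspeed=148.7 kt
Leg 2: heading=129.6°, groundspeed=65.3 kt
Leg 3: heading=99.5°, groundspeed=91.6 kt
Leg 4: heading=57.5°, groundspeed=128.8 kt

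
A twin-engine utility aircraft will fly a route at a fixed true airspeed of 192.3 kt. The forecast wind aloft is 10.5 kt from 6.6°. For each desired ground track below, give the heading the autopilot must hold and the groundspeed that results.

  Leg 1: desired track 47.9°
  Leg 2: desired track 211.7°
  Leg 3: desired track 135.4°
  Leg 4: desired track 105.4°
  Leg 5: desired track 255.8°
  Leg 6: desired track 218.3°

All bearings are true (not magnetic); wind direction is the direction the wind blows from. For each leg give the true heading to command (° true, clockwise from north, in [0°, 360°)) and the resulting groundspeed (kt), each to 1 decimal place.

Leg 1: desired track 47.9°; wind correction -2.1° → command heading 45.8°, groundspeed 184.3 kt
Leg 2: desired track 211.7°; wind correction +1.3° → command heading 213.0°, groundspeed 201.8 kt
Leg 3: desired track 135.4°; wind correction -2.4° → command heading 133.0°, groundspeed 198.7 kt
Leg 4: desired track 105.4°; wind correction -3.1° → command heading 102.3°, groundspeed 193.6 kt
Leg 5: desired track 255.8°; wind correction +2.9° → command heading 258.7°, groundspeed 195.8 kt
Leg 6: desired track 218.3°; wind correction +1.6° → command heading 219.9°, groundspeed 201.2 kt

Leg 1: heading=45.8°, groundspeed=184.3 kt
Leg 2: heading=213.0°, groundspeed=201.8 kt
Leg 3: heading=133.0°, groundspeed=198.7 kt
Leg 4: heading=102.3°, groundspeed=193.6 kt
Leg 5: heading=258.7°, groundspeed=195.8 kt
Leg 6: heading=219.9°, groundspeed=201.2 kt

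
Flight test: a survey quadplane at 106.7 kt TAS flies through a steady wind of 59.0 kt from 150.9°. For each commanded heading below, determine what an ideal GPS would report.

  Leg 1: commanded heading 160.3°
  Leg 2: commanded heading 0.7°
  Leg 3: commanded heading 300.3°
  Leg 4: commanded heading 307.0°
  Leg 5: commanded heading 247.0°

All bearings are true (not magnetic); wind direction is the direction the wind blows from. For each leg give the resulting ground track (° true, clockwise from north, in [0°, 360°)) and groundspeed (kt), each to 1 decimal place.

Leg 1: heading 160.3°; drift +11.2° → track 171.5°, groundspeed 49.4 kt
Leg 2: heading 0.7°; drift -10.5° → track 350.2°, groundspeed 160.6 kt
Leg 3: heading 300.3°; drift +10.8° → track 311.1°, groundspeed 160.3 kt
Leg 4: heading 307.0°; drift +8.5° → track 315.5°, groundspeed 162.4 kt
Leg 5: heading 247.0°; drift +27.4° → track 274.4°, groundspeed 127.3 kt

Leg 1: track=171.5°, groundspeed=49.4 kt
Leg 2: track=350.2°, groundspeed=160.6 kt
Leg 3: track=311.1°, groundspeed=160.3 kt
Leg 4: track=315.5°, groundspeed=162.4 kt
Leg 5: track=274.4°, groundspeed=127.3 kt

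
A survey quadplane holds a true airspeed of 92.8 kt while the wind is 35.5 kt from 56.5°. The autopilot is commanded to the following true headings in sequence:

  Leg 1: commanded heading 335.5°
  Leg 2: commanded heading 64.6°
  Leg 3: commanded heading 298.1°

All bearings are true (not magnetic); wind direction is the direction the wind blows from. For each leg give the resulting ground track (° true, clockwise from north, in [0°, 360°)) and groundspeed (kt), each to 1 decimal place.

Leg 1: track=313.6°, groundspeed=94.0 kt
Leg 2: track=69.6°, groundspeed=57.9 kt
Leg 3: track=282.2°, groundspeed=114.0 kt

Leg 1: heading 335.5°; drift -21.9° → track 313.6°, groundspeed 94.0 kt
Leg 2: heading 64.6°; drift +5.0° → track 69.6°, groundspeed 57.9 kt
Leg 3: heading 298.1°; drift -15.9° → track 282.2°, groundspeed 114.0 kt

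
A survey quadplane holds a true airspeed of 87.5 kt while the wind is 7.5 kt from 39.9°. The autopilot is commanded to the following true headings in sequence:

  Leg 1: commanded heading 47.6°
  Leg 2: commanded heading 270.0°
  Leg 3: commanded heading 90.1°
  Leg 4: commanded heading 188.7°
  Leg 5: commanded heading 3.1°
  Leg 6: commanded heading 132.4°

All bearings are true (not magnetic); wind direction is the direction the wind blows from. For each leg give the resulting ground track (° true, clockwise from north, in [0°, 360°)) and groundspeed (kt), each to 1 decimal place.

Leg 1: track=48.3°, groundspeed=80.1 kt
Leg 2: track=266.4°, groundspeed=92.5 kt
Leg 3: track=94.1°, groundspeed=82.9 kt
Leg 4: track=191.1°, groundspeed=94.0 kt
Leg 5: track=359.9°, groundspeed=81.6 kt
Leg 6: track=137.3°, groundspeed=88.1 kt

Leg 1: heading 47.6°; drift +0.7° → track 48.3°, groundspeed 80.1 kt
Leg 2: heading 270.0°; drift -3.6° → track 266.4°, groundspeed 92.5 kt
Leg 3: heading 90.1°; drift +4.0° → track 94.1°, groundspeed 82.9 kt
Leg 4: heading 188.7°; drift +2.4° → track 191.1°, groundspeed 94.0 kt
Leg 5: heading 3.1°; drift -3.2° → track 359.9°, groundspeed 81.6 kt
Leg 6: heading 132.4°; drift +4.9° → track 137.3°, groundspeed 88.1 kt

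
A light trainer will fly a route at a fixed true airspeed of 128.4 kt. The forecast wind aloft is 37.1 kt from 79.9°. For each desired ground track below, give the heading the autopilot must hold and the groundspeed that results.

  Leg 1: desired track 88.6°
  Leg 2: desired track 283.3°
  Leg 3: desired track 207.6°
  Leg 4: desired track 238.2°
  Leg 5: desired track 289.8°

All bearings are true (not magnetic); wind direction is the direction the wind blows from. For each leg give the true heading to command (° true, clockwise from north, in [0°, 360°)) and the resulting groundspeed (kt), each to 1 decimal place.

Leg 1: heading=86.1°, groundspeed=91.6 kt
Leg 2: heading=289.9°, groundspeed=161.6 kt
Leg 3: heading=194.4°, groundspeed=147.7 kt
Leg 4: heading=232.1°, groundspeed=162.1 kt
Leg 5: heading=298.1°, groundspeed=159.2 kt

Leg 1: desired track 88.6°; wind correction -2.5° → command heading 86.1°, groundspeed 91.6 kt
Leg 2: desired track 283.3°; wind correction +6.6° → command heading 289.9°, groundspeed 161.6 kt
Leg 3: desired track 207.6°; wind correction -13.2° → command heading 194.4°, groundspeed 147.7 kt
Leg 4: desired track 238.2°; wind correction -6.1° → command heading 232.1°, groundspeed 162.1 kt
Leg 5: desired track 289.8°; wind correction +8.3° → command heading 298.1°, groundspeed 159.2 kt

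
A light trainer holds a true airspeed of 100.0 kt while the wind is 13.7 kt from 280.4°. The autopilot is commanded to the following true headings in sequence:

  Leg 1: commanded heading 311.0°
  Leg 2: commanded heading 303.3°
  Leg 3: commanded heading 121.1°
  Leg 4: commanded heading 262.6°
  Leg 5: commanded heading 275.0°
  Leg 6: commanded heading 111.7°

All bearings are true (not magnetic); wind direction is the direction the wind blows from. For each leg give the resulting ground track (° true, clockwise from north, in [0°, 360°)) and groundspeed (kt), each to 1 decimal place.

Leg 1: track=315.5°, groundspeed=88.5 kt
Leg 2: track=306.8°, groundspeed=87.5 kt
Leg 3: track=118.6°, groundspeed=112.9 kt
Leg 4: track=259.8°, groundspeed=87.1 kt
Leg 5: track=274.1°, groundspeed=86.4 kt
Leg 6: track=110.3°, groundspeed=113.5 kt

Leg 1: heading 311.0°; drift +4.5° → track 315.5°, groundspeed 88.5 kt
Leg 2: heading 303.3°; drift +3.5° → track 306.8°, groundspeed 87.5 kt
Leg 3: heading 121.1°; drift -2.5° → track 118.6°, groundspeed 112.9 kt
Leg 4: heading 262.6°; drift -2.8° → track 259.8°, groundspeed 87.1 kt
Leg 5: heading 275.0°; drift -0.9° → track 274.1°, groundspeed 86.4 kt
Leg 6: heading 111.7°; drift -1.4° → track 110.3°, groundspeed 113.5 kt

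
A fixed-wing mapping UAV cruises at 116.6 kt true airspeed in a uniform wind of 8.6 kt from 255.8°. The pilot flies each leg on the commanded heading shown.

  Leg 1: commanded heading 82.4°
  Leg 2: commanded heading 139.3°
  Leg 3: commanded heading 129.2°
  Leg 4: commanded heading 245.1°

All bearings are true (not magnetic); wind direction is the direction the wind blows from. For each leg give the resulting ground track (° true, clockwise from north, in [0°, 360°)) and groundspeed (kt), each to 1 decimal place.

Leg 1: heading 82.4°; drift -0.5° → track 81.9°, groundspeed 125.1 kt
Leg 2: heading 139.3°; drift -3.7° → track 135.6°, groundspeed 120.7 kt
Leg 3: heading 129.2°; drift -3.2° → track 126.0°, groundspeed 121.9 kt
Leg 4: heading 245.1°; drift -0.8° → track 244.3°, groundspeed 108.2 kt

Leg 1: track=81.9°, groundspeed=125.1 kt
Leg 2: track=135.6°, groundspeed=120.7 kt
Leg 3: track=126.0°, groundspeed=121.9 kt
Leg 4: track=244.3°, groundspeed=108.2 kt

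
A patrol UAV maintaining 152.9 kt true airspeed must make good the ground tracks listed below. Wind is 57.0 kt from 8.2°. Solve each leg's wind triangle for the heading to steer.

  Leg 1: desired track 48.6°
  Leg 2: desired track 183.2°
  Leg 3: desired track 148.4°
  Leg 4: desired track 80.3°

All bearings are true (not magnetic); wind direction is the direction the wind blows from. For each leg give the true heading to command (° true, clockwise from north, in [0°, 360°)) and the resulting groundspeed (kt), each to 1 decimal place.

Leg 1: desired track 48.6°; wind correction -14.0° → command heading 34.6°, groundspeed 105.0 kt
Leg 2: desired track 183.2°; wind correction -1.9° → command heading 181.3°, groundspeed 209.6 kt
Leg 3: desired track 148.4°; wind correction -13.8° → command heading 134.6°, groundspeed 192.3 kt
Leg 4: desired track 80.3°; wind correction -20.8° → command heading 59.5°, groundspeed 125.4 kt

Leg 1: heading=34.6°, groundspeed=105.0 kt
Leg 2: heading=181.3°, groundspeed=209.6 kt
Leg 3: heading=134.6°, groundspeed=192.3 kt
Leg 4: heading=59.5°, groundspeed=125.4 kt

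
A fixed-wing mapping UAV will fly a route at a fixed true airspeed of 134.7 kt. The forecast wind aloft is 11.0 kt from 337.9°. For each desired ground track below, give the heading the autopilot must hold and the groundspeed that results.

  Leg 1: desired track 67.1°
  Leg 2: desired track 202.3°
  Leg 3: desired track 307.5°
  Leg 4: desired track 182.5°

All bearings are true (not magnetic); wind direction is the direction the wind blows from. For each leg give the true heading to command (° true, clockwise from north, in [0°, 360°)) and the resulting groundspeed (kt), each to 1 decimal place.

Leg 1: desired track 67.1°; wind correction -4.7° → command heading 62.4°, groundspeed 134.1 kt
Leg 2: desired track 202.3°; wind correction +3.3° → command heading 205.6°, groundspeed 142.3 kt
Leg 3: desired track 307.5°; wind correction +2.4° → command heading 309.9°, groundspeed 125.1 kt
Leg 4: desired track 182.5°; wind correction +1.9° → command heading 184.4°, groundspeed 144.6 kt

Leg 1: heading=62.4°, groundspeed=134.1 kt
Leg 2: heading=205.6°, groundspeed=142.3 kt
Leg 3: heading=309.9°, groundspeed=125.1 kt
Leg 4: heading=184.4°, groundspeed=144.6 kt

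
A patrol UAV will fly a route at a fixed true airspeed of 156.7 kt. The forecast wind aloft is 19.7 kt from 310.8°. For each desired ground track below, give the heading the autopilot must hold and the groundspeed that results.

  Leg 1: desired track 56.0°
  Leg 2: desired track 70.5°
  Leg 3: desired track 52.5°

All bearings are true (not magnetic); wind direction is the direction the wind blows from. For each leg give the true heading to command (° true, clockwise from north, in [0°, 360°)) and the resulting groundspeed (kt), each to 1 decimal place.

Leg 1: heading=49.0°, groundspeed=160.7 kt
Leg 2: heading=64.2°, groundspeed=165.5 kt
Leg 3: heading=45.4°, groundspeed=159.5 kt

Leg 1: desired track 56.0°; wind correction -7.0° → command heading 49.0°, groundspeed 160.7 kt
Leg 2: desired track 70.5°; wind correction -6.3° → command heading 64.2°, groundspeed 165.5 kt
Leg 3: desired track 52.5°; wind correction -7.1° → command heading 45.4°, groundspeed 159.5 kt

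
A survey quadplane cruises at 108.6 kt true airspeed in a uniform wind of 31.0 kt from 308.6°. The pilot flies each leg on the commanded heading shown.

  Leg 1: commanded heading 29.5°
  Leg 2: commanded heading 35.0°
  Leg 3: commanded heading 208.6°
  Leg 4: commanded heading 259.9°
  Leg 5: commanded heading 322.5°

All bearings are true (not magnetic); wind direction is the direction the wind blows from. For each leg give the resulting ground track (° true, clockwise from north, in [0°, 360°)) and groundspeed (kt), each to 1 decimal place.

Leg 1: heading 29.5°; drift +16.4° → track 45.9°, groundspeed 108.1 kt
Leg 2: heading 35.0°; drift +16.2° → track 51.2°, groundspeed 111.1 kt
Leg 3: heading 208.6°; drift -15.0° → track 193.6°, groundspeed 118.0 kt
Leg 4: heading 259.9°; drift -14.8° → track 245.1°, groundspeed 91.2 kt
Leg 5: heading 322.5°; drift +5.4° → track 327.9°, groundspeed 78.9 kt

Leg 1: track=45.9°, groundspeed=108.1 kt
Leg 2: track=51.2°, groundspeed=111.1 kt
Leg 3: track=193.6°, groundspeed=118.0 kt
Leg 4: track=245.1°, groundspeed=91.2 kt
Leg 5: track=327.9°, groundspeed=78.9 kt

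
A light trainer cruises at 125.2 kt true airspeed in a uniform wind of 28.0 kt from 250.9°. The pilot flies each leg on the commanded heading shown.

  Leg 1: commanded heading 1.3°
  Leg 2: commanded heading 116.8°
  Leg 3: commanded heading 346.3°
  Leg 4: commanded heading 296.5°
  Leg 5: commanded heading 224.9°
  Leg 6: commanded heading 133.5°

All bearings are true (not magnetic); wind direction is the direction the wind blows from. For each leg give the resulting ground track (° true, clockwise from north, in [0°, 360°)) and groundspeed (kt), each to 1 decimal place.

Leg 1: heading 1.3°; drift +11.0° → track 12.3°, groundspeed 137.5 kt
Leg 2: heading 116.8°; drift -7.9° → track 108.9°, groundspeed 146.1 kt
Leg 3: heading 346.3°; drift +12.3° → track 358.6°, groundspeed 130.8 kt
Leg 4: heading 296.5°; drift +10.7° → track 307.2°, groundspeed 107.5 kt
Leg 5: heading 224.9°; drift -7.0° → track 217.9°, groundspeed 100.8 kt
Leg 6: heading 133.5°; drift -10.2° → track 123.3°, groundspeed 140.3 kt

Leg 1: track=12.3°, groundspeed=137.5 kt
Leg 2: track=108.9°, groundspeed=146.1 kt
Leg 3: track=358.6°, groundspeed=130.8 kt
Leg 4: track=307.2°, groundspeed=107.5 kt
Leg 5: track=217.9°, groundspeed=100.8 kt
Leg 6: track=123.3°, groundspeed=140.3 kt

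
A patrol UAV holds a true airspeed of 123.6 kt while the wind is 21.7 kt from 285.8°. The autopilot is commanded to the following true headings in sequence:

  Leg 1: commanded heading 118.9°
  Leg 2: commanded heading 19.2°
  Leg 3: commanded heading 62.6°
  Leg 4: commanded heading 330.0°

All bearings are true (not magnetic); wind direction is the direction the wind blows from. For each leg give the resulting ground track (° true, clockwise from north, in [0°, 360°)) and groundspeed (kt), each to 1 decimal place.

Leg 1: heading 118.9°; drift -1.9° → track 117.0°, groundspeed 144.8 kt
Leg 2: heading 19.2°; drift +9.8° → track 29.0°, groundspeed 126.8 kt
Leg 3: heading 62.6°; drift +6.1° → track 68.7°, groundspeed 140.2 kt
Leg 4: heading 330.0°; drift +8.0° → track 338.0°, groundspeed 109.1 kt

Leg 1: track=117.0°, groundspeed=144.8 kt
Leg 2: track=29.0°, groundspeed=126.8 kt
Leg 3: track=68.7°, groundspeed=140.2 kt
Leg 4: track=338.0°, groundspeed=109.1 kt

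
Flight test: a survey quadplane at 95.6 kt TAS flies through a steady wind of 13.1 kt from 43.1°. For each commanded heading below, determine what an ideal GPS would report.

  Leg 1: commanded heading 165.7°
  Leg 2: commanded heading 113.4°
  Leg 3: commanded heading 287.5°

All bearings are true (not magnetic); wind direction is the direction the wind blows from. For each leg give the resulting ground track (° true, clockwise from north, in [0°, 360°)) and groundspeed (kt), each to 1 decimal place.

Leg 1: track=171.8°, groundspeed=103.2 kt
Leg 2: track=121.1°, groundspeed=92.0 kt
Leg 3: track=280.8°, groundspeed=101.9 kt

Leg 1: heading 165.7°; drift +6.1° → track 171.8°, groundspeed 103.2 kt
Leg 2: heading 113.4°; drift +7.7° → track 121.1°, groundspeed 92.0 kt
Leg 3: heading 287.5°; drift -6.7° → track 280.8°, groundspeed 101.9 kt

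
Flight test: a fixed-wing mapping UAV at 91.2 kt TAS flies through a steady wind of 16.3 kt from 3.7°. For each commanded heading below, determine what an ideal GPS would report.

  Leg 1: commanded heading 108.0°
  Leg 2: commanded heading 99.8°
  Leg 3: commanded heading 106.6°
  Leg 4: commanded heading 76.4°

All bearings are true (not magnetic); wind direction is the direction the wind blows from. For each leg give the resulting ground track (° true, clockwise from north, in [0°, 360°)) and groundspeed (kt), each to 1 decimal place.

Leg 1: track=117.4°, groundspeed=96.5 kt
Leg 2: track=109.7°, groundspeed=94.3 kt
Leg 3: track=116.1°, groundspeed=96.2 kt
Leg 4: track=86.6°, groundspeed=87.7 kt

Leg 1: heading 108.0°; drift +9.4° → track 117.4°, groundspeed 96.5 kt
Leg 2: heading 99.8°; drift +9.9° → track 109.7°, groundspeed 94.3 kt
Leg 3: heading 106.6°; drift +9.5° → track 116.1°, groundspeed 96.2 kt
Leg 4: heading 76.4°; drift +10.2° → track 86.6°, groundspeed 87.7 kt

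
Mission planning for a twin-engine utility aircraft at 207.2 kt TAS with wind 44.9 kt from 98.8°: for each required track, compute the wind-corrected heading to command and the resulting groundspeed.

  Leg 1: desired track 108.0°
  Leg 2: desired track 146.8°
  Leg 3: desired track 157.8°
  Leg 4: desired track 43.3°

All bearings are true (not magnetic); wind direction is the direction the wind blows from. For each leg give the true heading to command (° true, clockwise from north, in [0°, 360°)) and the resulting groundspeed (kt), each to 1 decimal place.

Leg 1: desired track 108.0°; wind correction -2.0° → command heading 106.0°, groundspeed 162.8 kt
Leg 2: desired track 146.8°; wind correction -9.3° → command heading 137.5°, groundspeed 174.5 kt
Leg 3: desired track 157.8°; wind correction -10.7° → command heading 147.1°, groundspeed 180.5 kt
Leg 4: desired track 43.3°; wind correction +10.3° → command heading 53.6°, groundspeed 178.4 kt

Leg 1: heading=106.0°, groundspeed=162.8 kt
Leg 2: heading=137.5°, groundspeed=174.5 kt
Leg 3: heading=147.1°, groundspeed=180.5 kt
Leg 4: heading=53.6°, groundspeed=178.4 kt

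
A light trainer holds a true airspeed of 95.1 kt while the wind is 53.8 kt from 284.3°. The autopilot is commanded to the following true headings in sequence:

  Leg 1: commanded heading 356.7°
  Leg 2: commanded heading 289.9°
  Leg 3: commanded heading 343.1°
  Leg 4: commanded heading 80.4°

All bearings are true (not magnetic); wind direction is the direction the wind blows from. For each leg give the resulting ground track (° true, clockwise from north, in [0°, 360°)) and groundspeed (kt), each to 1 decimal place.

Leg 1: heading 356.7°; drift +33.0° → track 29.7°, groundspeed 94.0 kt
Leg 2: heading 289.9°; drift +7.2° → track 297.1°, groundspeed 41.9 kt
Leg 3: heading 343.1°; drift +34.4° → track 17.5°, groundspeed 81.5 kt
Leg 4: heading 80.4°; drift +8.6° → track 89.0°, groundspeed 145.9 kt

Leg 1: track=29.7°, groundspeed=94.0 kt
Leg 2: track=297.1°, groundspeed=41.9 kt
Leg 3: track=17.5°, groundspeed=81.5 kt
Leg 4: track=89.0°, groundspeed=145.9 kt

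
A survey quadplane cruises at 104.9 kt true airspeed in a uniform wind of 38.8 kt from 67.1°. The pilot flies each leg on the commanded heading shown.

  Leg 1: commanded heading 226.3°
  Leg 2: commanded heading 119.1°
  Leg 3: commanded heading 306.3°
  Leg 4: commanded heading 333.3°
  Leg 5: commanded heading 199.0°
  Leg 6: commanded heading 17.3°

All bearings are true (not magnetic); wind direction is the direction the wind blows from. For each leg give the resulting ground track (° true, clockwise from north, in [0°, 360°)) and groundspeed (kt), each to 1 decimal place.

Leg 1: track=231.9°, groundspeed=141.8 kt
Leg 2: track=139.8°, groundspeed=86.6 kt
Leg 3: track=291.3°, groundspeed=129.1 kt
Leg 4: track=313.5°, groundspeed=114.2 kt
Leg 5: track=211.4°, groundspeed=134.0 kt
Leg 6: track=356.9°, groundspeed=85.2 kt

Leg 1: heading 226.3°; drift +5.6° → track 231.9°, groundspeed 141.8 kt
Leg 2: heading 119.1°; drift +20.7° → track 139.8°, groundspeed 86.6 kt
Leg 3: heading 306.3°; drift -15.0° → track 291.3°, groundspeed 129.1 kt
Leg 4: heading 333.3°; drift -19.8° → track 313.5°, groundspeed 114.2 kt
Leg 5: heading 199.0°; drift +12.4° → track 211.4°, groundspeed 134.0 kt
Leg 6: heading 17.3°; drift -20.4° → track 356.9°, groundspeed 85.2 kt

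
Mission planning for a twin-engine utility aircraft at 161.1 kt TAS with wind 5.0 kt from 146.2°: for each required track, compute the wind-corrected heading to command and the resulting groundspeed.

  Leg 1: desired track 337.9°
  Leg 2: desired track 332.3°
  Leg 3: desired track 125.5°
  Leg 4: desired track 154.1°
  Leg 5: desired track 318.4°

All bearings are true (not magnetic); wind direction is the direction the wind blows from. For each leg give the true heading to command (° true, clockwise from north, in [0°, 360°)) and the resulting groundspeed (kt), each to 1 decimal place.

Leg 1: heading=338.3°, groundspeed=166.0 kt
Leg 2: heading=332.5°, groundspeed=166.1 kt
Leg 3: heading=126.1°, groundspeed=156.4 kt
Leg 4: heading=153.9°, groundspeed=156.1 kt
Leg 5: heading=318.2°, groundspeed=166.1 kt

Leg 1: desired track 337.9°; wind correction +0.4° → command heading 338.3°, groundspeed 166.0 kt
Leg 2: desired track 332.3°; wind correction +0.2° → command heading 332.5°, groundspeed 166.1 kt
Leg 3: desired track 125.5°; wind correction +0.6° → command heading 126.1°, groundspeed 156.4 kt
Leg 4: desired track 154.1°; wind correction -0.2° → command heading 153.9°, groundspeed 156.1 kt
Leg 5: desired track 318.4°; wind correction -0.2° → command heading 318.2°, groundspeed 166.1 kt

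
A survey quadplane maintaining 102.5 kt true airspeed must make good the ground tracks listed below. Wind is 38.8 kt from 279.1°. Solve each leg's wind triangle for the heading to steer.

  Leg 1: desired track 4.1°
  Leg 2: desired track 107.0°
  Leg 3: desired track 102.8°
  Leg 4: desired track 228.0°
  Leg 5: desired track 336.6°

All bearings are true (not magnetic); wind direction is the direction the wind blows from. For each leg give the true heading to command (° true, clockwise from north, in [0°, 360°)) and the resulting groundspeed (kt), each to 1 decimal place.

Leg 1: desired track 4.1°; wind correction -22.2° → command heading 341.9°, groundspeed 91.6 kt
Leg 2: desired track 107.0°; wind correction +3.0° → command heading 110.0°, groundspeed 140.8 kt
Leg 3: desired track 102.8°; wind correction +1.4° → command heading 104.2°, groundspeed 141.2 kt
Leg 4: desired track 228.0°; wind correction +17.1° → command heading 245.1°, groundspeed 73.6 kt
Leg 5: desired track 336.6°; wind correction -18.6° → command heading 318.0°, groundspeed 76.3 kt

Leg 1: heading=341.9°, groundspeed=91.6 kt
Leg 2: heading=110.0°, groundspeed=140.8 kt
Leg 3: heading=104.2°, groundspeed=141.2 kt
Leg 4: heading=245.1°, groundspeed=73.6 kt
Leg 5: heading=318.0°, groundspeed=76.3 kt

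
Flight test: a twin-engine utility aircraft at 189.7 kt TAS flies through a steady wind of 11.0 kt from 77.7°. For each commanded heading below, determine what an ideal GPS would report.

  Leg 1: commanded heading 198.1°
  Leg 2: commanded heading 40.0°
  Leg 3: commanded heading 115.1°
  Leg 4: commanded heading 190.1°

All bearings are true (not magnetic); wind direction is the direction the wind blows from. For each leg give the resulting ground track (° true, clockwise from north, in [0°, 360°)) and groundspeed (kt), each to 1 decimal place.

Leg 1: track=200.9°, groundspeed=195.5 kt
Leg 2: track=37.9°, groundspeed=181.1 kt
Leg 3: track=117.2°, groundspeed=181.1 kt
Leg 4: track=193.1°, groundspeed=194.2 kt

Leg 1: heading 198.1°; drift +2.8° → track 200.9°, groundspeed 195.5 kt
Leg 2: heading 40.0°; drift -2.1° → track 37.9°, groundspeed 181.1 kt
Leg 3: heading 115.1°; drift +2.1° → track 117.2°, groundspeed 181.1 kt
Leg 4: heading 190.1°; drift +3.0° → track 193.1°, groundspeed 194.2 kt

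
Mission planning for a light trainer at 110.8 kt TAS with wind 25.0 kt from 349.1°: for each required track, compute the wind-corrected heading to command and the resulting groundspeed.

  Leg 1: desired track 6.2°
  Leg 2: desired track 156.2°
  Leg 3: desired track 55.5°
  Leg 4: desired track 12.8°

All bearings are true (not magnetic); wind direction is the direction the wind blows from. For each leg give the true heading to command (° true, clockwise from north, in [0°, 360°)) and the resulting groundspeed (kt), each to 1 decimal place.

Leg 1: heading=2.4°, groundspeed=86.7 kt
Leg 2: heading=153.3°, groundspeed=135.0 kt
Leg 3: heading=43.6°, groundspeed=98.4 kt
Leg 4: heading=7.6°, groundspeed=87.5 kt

Leg 1: desired track 6.2°; wind correction -3.8° → command heading 2.4°, groundspeed 86.7 kt
Leg 2: desired track 156.2°; wind correction -2.9° → command heading 153.3°, groundspeed 135.0 kt
Leg 3: desired track 55.5°; wind correction -11.9° → command heading 43.6°, groundspeed 98.4 kt
Leg 4: desired track 12.8°; wind correction -5.2° → command heading 7.6°, groundspeed 87.5 kt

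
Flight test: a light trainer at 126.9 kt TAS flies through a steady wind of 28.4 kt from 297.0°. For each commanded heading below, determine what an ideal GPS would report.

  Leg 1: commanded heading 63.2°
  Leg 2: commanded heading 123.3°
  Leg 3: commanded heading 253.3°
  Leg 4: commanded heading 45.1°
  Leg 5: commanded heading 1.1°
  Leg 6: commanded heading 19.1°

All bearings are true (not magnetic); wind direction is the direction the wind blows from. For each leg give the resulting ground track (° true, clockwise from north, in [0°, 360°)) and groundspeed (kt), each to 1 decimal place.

Leg 1: track=72.3°, groundspeed=145.5 kt
Leg 2: track=122.1°, groundspeed=155.2 kt
Leg 3: track=242.8°, groundspeed=108.2 kt
Leg 4: track=56.3°, groundspeed=138.4 kt
Leg 5: track=13.7°, groundspeed=117.3 kt
Leg 6: track=32.0°, groundspeed=126.2 kt

Leg 1: heading 63.2°; drift +9.1° → track 72.3°, groundspeed 145.5 kt
Leg 2: heading 123.3°; drift -1.2° → track 122.1°, groundspeed 155.2 kt
Leg 3: heading 253.3°; drift -10.5° → track 242.8°, groundspeed 108.2 kt
Leg 4: heading 45.1°; drift +11.2° → track 56.3°, groundspeed 138.4 kt
Leg 5: heading 1.1°; drift +12.6° → track 13.7°, groundspeed 117.3 kt
Leg 6: heading 19.1°; drift +12.9° → track 32.0°, groundspeed 126.2 kt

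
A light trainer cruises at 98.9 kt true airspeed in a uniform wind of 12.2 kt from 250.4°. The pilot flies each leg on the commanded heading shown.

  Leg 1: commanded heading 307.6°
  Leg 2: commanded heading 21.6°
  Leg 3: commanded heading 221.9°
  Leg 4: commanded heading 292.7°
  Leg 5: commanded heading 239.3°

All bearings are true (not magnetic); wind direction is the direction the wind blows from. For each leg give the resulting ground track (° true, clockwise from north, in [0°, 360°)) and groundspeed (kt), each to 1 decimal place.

Leg 1: heading 307.6°; drift +6.3° → track 313.9°, groundspeed 92.9 kt
Leg 2: heading 21.6°; drift +4.9° → track 26.5°, groundspeed 107.3 kt
Leg 3: heading 221.9°; drift -3.8° → track 218.1°, groundspeed 88.4 kt
Leg 4: heading 292.7°; drift +5.2° → track 297.9°, groundspeed 90.3 kt
Leg 5: heading 239.3°; drift -1.5° → track 237.8°, groundspeed 87.0 kt

Leg 1: track=313.9°, groundspeed=92.9 kt
Leg 2: track=26.5°, groundspeed=107.3 kt
Leg 3: track=218.1°, groundspeed=88.4 kt
Leg 4: track=297.9°, groundspeed=90.3 kt
Leg 5: track=237.8°, groundspeed=87.0 kt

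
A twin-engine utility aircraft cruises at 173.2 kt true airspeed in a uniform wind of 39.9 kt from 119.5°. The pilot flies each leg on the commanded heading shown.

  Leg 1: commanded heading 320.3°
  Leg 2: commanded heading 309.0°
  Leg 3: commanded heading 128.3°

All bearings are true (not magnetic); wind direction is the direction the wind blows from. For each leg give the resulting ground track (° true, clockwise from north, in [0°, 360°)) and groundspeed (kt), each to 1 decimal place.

Leg 1: track=316.4°, groundspeed=211.0 kt
Leg 2: track=307.2°, groundspeed=212.7 kt
Leg 3: track=130.9°, groundspeed=133.9 kt

Leg 1: heading 320.3°; drift -3.9° → track 316.4°, groundspeed 211.0 kt
Leg 2: heading 309.0°; drift -1.8° → track 307.2°, groundspeed 212.7 kt
Leg 3: heading 128.3°; drift +2.6° → track 130.9°, groundspeed 133.9 kt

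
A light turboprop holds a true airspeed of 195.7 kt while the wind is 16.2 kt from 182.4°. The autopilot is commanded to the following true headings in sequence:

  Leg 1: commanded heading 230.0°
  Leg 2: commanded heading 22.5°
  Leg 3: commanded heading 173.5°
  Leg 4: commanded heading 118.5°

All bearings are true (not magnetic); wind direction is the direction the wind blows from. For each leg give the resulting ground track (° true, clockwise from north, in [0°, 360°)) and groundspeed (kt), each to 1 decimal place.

Leg 1: track=233.7°, groundspeed=185.2 kt
Leg 2: track=21.0°, groundspeed=211.0 kt
Leg 3: track=172.7°, groundspeed=179.7 kt
Leg 4: track=114.1°, groundspeed=189.1 kt

Leg 1: heading 230.0°; drift +3.7° → track 233.7°, groundspeed 185.2 kt
Leg 2: heading 22.5°; drift -1.5° → track 21.0°, groundspeed 211.0 kt
Leg 3: heading 173.5°; drift -0.8° → track 172.7°, groundspeed 179.7 kt
Leg 4: heading 118.5°; drift -4.4° → track 114.1°, groundspeed 189.1 kt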